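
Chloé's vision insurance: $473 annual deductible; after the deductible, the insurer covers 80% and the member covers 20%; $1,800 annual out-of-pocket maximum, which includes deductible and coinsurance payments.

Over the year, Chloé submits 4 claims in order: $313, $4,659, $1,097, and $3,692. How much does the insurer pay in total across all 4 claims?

Claim 1 — $313: fully absorbed by the deductible. Cost to member: $313. OOP to date $313. Plan pays $313 − $313 = $0.
Claim 2 — $4,659: $160 finishes the deductible; $4,499 goes to coinsurance; 20% of $4,499 = $899.80. Member owes $1,059.80 (running OOP $1,372.80). Insurer: $4,659 − $1,059.80 = $3,599.20.
Claim 3 — $1,097: deductible already satisfied, so member's share is 20% × $1,097 = $219.40. Member owes $219.40 (running OOP $1,592.20). Insurer: $1,097 − $219.40 = $877.60.
Claim 4 — $3,692: deductible met; 20% of $3,692 = $738.40. OOP would hit $2,330.60 > $1,800, so the cap limits the member to $1,800 − $1,592.20 = $207.80. Plan pays $3,692 − $207.80 = $3,484.20.
Insurer total = bills − member's total = $9,761 − $1,800 = $7,961.

$7,961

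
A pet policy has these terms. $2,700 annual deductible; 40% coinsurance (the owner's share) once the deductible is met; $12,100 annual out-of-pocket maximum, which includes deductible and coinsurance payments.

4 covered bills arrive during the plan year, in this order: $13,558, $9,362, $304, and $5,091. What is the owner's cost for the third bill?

$121.60

Claim 1 — $13,558: $2,700 finishes the deductible; $10,858 goes to coinsurance; 40% of $10,858 = $4,343.20. Owner pays $7,043.20; OOP now $7,043.20.
Claim 2 — $9,362: deductible already satisfied, so owner's share is 40% × $9,362 = $3,744.80. Owner pays $3,744.80; OOP now $10,788.
Claim 3 — $304: 40% coinsurance on $304 = $121.60. Owner pays $121.60; OOP now $10,909.60.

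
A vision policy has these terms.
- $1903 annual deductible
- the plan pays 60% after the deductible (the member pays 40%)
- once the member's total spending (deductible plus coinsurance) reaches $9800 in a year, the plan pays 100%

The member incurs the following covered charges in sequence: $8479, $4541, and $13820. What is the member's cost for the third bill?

$3450.20

Bill 1, $8479: $1903 finishes the deductible; $6576 goes to coinsurance; coinsurance $6576 × 40% = $2630.40. Member owes $4533.40 (running OOP $4533.40).
Bill 2, $4541: deductible met; 40% of $4541 = $1816.40. Member owes $1816.40 (running OOP $6349.80).
Bill 3, $13820: 40% coinsurance on $13820 = $5528. OOP would hit $11877.80 > $9800, so the cap limits the member to $9800 − $6349.80 = $3450.20.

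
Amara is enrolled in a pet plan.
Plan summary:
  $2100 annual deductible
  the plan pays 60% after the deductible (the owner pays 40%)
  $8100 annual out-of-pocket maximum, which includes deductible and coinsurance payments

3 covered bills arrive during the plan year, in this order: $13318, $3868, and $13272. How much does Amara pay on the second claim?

#1 ($13318): $2100 finishes the deductible; $11218 goes to coinsurance; owner's 40% is $4487.20. Cost to owner: $6587.20. OOP to date $6587.20.
#2 ($3868): deductible met; 40% of $3868 = $1547.20. OOP would hit $8134.40 > $8100, so the cap limits the owner to $8100 − $6587.20 = $1512.80.

$1512.80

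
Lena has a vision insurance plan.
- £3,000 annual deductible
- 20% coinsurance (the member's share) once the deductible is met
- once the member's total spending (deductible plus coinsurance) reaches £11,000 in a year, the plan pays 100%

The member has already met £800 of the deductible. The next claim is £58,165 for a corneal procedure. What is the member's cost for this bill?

Remaining deductible: £3,000 − £800 = £2,200.
The remaining £55,965 (= £58,165 − £2,200) moves to coinsurance.
Coinsurance: £55,965 × 20% = £11,193.
That puts the member's cost at £2,200 + £11,193 = £13,393 before any cap.
Year-to-date out-of-pocket would reach £800 + £13,393 = £14,193, above the £11,000 maximum, so the member pays only £11,000 − £800 = £10,200.

£10,200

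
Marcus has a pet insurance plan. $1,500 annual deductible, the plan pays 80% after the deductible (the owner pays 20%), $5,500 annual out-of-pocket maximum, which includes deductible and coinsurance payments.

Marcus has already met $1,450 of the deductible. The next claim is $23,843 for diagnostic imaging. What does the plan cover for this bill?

$1,450 of the $1,500 deductible is already met, leaving $50.
The remaining $23,793 (= $23,843 − $50) moves to coinsurance.
Owner's 20% share of $23,793 is $4,758.60.
So the owner owes $50 + $4,758.60 = $4,808.60 before any cap.
Year-to-date out-of-pocket would reach $1,450 + $4,808.60 = $6,258.60, above the $5,500 maximum, so the owner pays only $5,500 − $1,450 = $4,050.
The insurer covers the remainder: $23,843 − $4,050 = $19,793.

$19,793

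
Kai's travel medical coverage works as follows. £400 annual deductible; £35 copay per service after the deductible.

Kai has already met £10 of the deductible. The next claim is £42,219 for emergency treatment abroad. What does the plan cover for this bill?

£10 of the £400 deductible is already met, leaving £390.
The remaining £41,829 (= £42,219 − £390) moves to the copay.
Copay on this service: £35.
That puts the traveler's cost at £390 + £35 = £425.
Insurer pays the balance: £42,219 − £425 = £41,794.

£41,794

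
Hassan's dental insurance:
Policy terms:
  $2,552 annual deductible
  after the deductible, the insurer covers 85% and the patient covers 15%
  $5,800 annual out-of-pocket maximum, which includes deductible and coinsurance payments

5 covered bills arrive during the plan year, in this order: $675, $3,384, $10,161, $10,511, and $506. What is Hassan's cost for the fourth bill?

#1 ($675): entire amount goes to the deductible. Patient owes $675 (running OOP $675).
#2 ($3,384): $1,877 to deductible, leaving $1,507; coinsurance $1,507 × 15% = $226.05. Patient owes $2,103.05 (running OOP $2,778.05).
#3 ($10,161): deductible already satisfied, so patient's share is 15% × $10,161 = $1,524.15. Cost to patient: $1,524.15. OOP to date $4,302.20.
#4 ($10,511): 15% coinsurance on $10,511 = $1,576.65. That would push OOP to $5,878.85, over the $5,800 cap, so patient pays $5,800 − $4,302.20 = $1,497.80.

$1,497.80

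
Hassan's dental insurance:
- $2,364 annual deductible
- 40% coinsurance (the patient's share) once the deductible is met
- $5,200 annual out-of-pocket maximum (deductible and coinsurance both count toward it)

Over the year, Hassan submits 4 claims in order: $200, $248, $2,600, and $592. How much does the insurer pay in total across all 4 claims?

Bill 1, $200: all of it applies to the deductible. Cost to patient: $200. OOP to date $200. Insurer: $200 − $200 = $0.
Bill 2, $248: entire amount goes to the deductible. Patient owes $248 (running OOP $448). Insurer: $248 − $248 = $0.
Bill 3, $2,600: $1,916 to deductible, leaving $684; coinsurance $684 × 40% = $273.60. Patient pays $2,189.60; OOP now $2,637.60. Insurer: $2,600 − $2,189.60 = $410.40.
Bill 4, $592: 40% coinsurance on $592 = $236.80. Patient owes $236.80 (running OOP $2,874.40). Plan pays $592 − $236.80 = $355.20.
Insurer total: $0 + $0 + $410.40 + $355.20 = $765.60.

$765.60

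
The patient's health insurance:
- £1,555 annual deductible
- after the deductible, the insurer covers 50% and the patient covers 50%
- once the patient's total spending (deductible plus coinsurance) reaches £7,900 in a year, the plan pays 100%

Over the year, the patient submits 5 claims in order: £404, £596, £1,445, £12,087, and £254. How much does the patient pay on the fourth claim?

Claim 1 (£404): entire amount goes to the deductible. Patient owes £404 (running OOP £404).
Claim 2 (£596): entire amount goes to the deductible. Cost to patient: £596. OOP to date £1,000.
Claim 3 (£1,445): £555 to deductible, leaving £890; coinsurance £890 × 50% = £445. Cost to patient: £1,000. OOP to date £2,000.
Claim 4 (£12,087): deductible met; 50% of £12,087 = £6,043.50. OOP would hit £8,043.50 > £7,900, so the cap limits the patient to £7,900 − £2,000 = £5,900.

£5,900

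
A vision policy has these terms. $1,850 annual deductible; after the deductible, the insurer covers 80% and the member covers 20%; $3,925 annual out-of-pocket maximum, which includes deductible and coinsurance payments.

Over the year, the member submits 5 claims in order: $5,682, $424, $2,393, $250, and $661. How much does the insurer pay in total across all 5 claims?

#1 ($5,682): deductible takes $1,850, $3,832 remains; member's 20% is $766.40. Cost to member: $2,616.40. OOP to date $2,616.40. Plan pays $5,682 − $2,616.40 = $3,065.60.
#2 ($424): 20% coinsurance on $424 = $84.80. Cost to member: $84.80. OOP to date $2,701.20. Insurer: $424 − $84.80 = $339.20.
#3 ($2,393): 20% coinsurance on $2,393 = $478.60. Cost to member: $478.60. OOP to date $3,179.80. Plan pays $2,393 − $478.60 = $1,914.40.
#4 ($250): 20% coinsurance on $250 = $50. Cost to member: $50. OOP to date $3,229.80. Plan pays $250 − $50 = $200.
#5 ($661): 20% coinsurance on $661 = $132.20. Member pays $132.20; OOP now $3,362. Plan pays $661 − $132.20 = $528.80.
Insurer total: $3,065.60 + $339.20 + $1,914.40 + $200 + $528.80 = $6,048.

$6,048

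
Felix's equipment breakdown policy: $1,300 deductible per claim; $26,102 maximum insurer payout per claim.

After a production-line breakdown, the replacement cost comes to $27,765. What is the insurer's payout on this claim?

$26,102

After the deductible, $27,765 − $1,300 = $26,465 remains.
$26,465 exceeds the $26,102 limit, so the insurer pays the limit: $26,102.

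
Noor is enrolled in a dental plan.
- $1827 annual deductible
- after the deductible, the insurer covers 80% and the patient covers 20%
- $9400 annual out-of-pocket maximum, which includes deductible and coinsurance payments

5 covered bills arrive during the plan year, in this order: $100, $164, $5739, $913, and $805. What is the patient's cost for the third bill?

$2398.20

#1 ($100): all of it applies to the deductible. Patient pays $100; OOP now $100.
#2 ($164): fully absorbed by the deductible. Cost to patient: $164. OOP to date $264.
#3 ($5739): $1563 finishes the deductible; $4176 goes to coinsurance; 20% of $4176 = $835.20. Patient pays $2398.20; OOP now $2662.20.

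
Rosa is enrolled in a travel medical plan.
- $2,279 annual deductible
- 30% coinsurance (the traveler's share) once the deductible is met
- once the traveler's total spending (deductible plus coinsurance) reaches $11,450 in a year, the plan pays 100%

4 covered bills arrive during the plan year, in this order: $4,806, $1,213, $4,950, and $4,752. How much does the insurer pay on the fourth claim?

Claim 1 ($4,806): deductible takes $2,279, $2,527 remains; 30% of $2,527 = $758.10. Traveler owes $3,037.10 (running OOP $3,037.10). Insurer: $4,806 − $3,037.10 = $1,768.90.
Claim 2 ($1,213): deductible already satisfied, so traveler's share is 30% × $1,213 = $363.90. Traveler pays $363.90; OOP now $3,401. Insurer: $1,213 − $363.90 = $849.10.
Claim 3 ($4,950): deductible already satisfied, so traveler's share is 30% × $4,950 = $1,485. Traveler owes $1,485 (running OOP $4,886). Insurer: $4,950 − $1,485 = $3,465.
Claim 4 ($4,752): deductible already satisfied, so traveler's share is 30% × $4,752 = $1,425.60. Cost to traveler: $1,425.60. OOP to date $6,311.60. Insurer: $4,752 − $1,425.60 = $3,326.40.

$3,326.40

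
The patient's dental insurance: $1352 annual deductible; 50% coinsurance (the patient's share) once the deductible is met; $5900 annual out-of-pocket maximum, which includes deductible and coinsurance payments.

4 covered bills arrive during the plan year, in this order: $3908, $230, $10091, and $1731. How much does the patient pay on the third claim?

$3155

Claim 1 ($3908): $1352 finishes the deductible; $2556 goes to coinsurance; patient's 50% is $1278. Patient pays $2630; OOP now $2630.
Claim 2 ($230): 50% coinsurance on $230 = $115. Patient pays $115; OOP now $2745.
Claim 3 ($10091): deductible already satisfied, so patient's share is 50% × $10091 = $5045.50. Adding that to $2745 gives $7790.50, past the $5900 cap; patient pays only $5900 − $2745 = $3155.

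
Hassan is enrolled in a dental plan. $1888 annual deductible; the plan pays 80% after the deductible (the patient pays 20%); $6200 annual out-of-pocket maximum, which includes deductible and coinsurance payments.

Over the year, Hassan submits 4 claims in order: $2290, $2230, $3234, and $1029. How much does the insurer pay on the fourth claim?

$823.20

Claim 1 — $2290: deductible takes $1888, $402 remains; coinsurance $402 × 20% = $80.40. Patient owes $1968.40 (running OOP $1968.40). Plan pays $2290 − $1968.40 = $321.60.
Claim 2 — $2230: deductible already satisfied, so patient's share is 20% × $2230 = $446. Cost to patient: $446. OOP to date $2414.40. Plan pays $2230 − $446 = $1784.
Claim 3 — $3234: deductible already satisfied, so patient's share is 20% × $3234 = $646.80. Patient owes $646.80 (running OOP $3061.20). Plan pays $3234 − $646.80 = $2587.20.
Claim 4 — $1029: deductible met; 20% of $1029 = $205.80. Cost to patient: $205.80. OOP to date $3267. Plan pays $1029 − $205.80 = $823.20.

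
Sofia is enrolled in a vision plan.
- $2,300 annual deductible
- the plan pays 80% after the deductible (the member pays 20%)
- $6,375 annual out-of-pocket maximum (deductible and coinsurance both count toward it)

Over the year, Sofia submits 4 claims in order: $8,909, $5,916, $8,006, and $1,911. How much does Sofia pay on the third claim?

Bill 1, $8,909: $2,300 to deductible, leaving $6,609; member's 20% is $1,321.80. Member pays $3,621.80; OOP now $3,621.80.
Bill 2, $5,916: 20% coinsurance on $5,916 = $1,183.20. Member owes $1,183.20 (running OOP $4,805).
Bill 3, $8,006: deductible already satisfied, so member's share is 20% × $8,006 = $1,601.20. Adding that to $4,805 gives $6,406.20, past the $6,375 cap; member pays only $6,375 − $4,805 = $1,570.

$1,570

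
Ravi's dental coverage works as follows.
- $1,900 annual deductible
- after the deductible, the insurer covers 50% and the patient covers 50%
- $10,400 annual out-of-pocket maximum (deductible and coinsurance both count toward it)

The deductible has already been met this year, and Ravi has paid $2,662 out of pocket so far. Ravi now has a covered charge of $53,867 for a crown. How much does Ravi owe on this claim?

With the deductible met, the entire $53,867 is subject to coinsurance.
50% of $53,867 = $26,933.50 falls to the patient.
Year-to-date out-of-pocket would reach $2,662 + $26,933.50 = $29,595.50, above the $10,400 maximum, so the patient pays only $10,400 − $2,662 = $7,738.

$7,738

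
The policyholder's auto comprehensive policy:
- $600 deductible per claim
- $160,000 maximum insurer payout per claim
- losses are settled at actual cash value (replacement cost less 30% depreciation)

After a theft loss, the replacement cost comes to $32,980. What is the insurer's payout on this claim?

At 30% depreciation, ACV = $32,980 − $9,894 = $23,086.
Less the $600 deductible: $23,086 − $600 = $22,486.
$22,486 is within the $160,000 limit, so the insurer pays $22,486.

$22,486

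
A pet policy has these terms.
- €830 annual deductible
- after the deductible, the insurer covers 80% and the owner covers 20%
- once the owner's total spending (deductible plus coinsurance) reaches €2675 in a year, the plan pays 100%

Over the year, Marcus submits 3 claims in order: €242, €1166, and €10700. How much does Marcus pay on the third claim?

€1729.40

#1 (€242): all of it applies to the deductible. Cost to owner: €242. OOP to date €242.
#2 (€1166): €588 finishes the deductible; €578 goes to coinsurance; 20% of €578 = €115.60. Owner pays €703.60; OOP now €945.60.
#3 (€10700): deductible met; 20% of €10700 = €2140. OOP would hit €3085.60 > €2675, so the cap limits the owner to €2675 − €945.60 = €1729.40.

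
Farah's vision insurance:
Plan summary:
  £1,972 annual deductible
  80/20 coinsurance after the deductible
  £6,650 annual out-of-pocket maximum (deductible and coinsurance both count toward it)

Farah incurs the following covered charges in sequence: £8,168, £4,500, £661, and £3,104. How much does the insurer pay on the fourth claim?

#1 (£8,168): £1,972 to deductible, leaving £6,196; member's 20% is £1,239.20. Member pays £3,211.20; OOP now £3,211.20. Plan pays £8,168 − £3,211.20 = £4,956.80.
#2 (£4,500): deductible met; 20% of £4,500 = £900. Cost to member: £900. OOP to date £4,111.20. Insurer: £4,500 − £900 = £3,600.
#3 (£661): deductible met; 20% of £661 = £132.20. Cost to member: £132.20. OOP to date £4,243.40. Plan pays £661 − £132.20 = £528.80.
#4 (£3,104): deductible met; 20% of £3,104 = £620.80. Member owes £620.80 (running OOP £4,864.20). Insurer: £3,104 − £620.80 = £2,483.20.

£2,483.20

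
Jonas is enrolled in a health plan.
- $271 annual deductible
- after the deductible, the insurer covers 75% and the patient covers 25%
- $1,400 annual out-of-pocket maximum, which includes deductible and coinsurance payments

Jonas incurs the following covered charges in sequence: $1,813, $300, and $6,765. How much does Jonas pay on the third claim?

$668.50

Bill 1, $1,813: $271 finishes the deductible; $1,542 goes to coinsurance; 25% of $1,542 = $385.50. Cost to patient: $656.50. OOP to date $656.50.
Bill 2, $300: 25% coinsurance on $300 = $75. Patient owes $75 (running OOP $731.50).
Bill 3, $6,765: deductible met; 25% of $6,765 = $1,691.25. Adding that to $731.50 gives $2,422.75, past the $1,400 cap; patient pays only $1,400 − $731.50 = $668.50.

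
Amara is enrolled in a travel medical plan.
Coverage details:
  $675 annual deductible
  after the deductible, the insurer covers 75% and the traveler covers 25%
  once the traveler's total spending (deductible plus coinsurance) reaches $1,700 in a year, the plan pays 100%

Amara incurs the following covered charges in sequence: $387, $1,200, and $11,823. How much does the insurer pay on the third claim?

$11,026

#1 ($387): all of it applies to the deductible. Traveler owes $387 (running OOP $387). Plan pays $387 − $387 = $0.
#2 ($1,200): $288 finishes the deductible; $912 goes to coinsurance; coinsurance $912 × 25% = $228. Cost to traveler: $516. OOP to date $903. Insurer: $1,200 − $516 = $684.
#3 ($11,823): deductible already satisfied, so traveler's share is 25% × $11,823 = $2,955.75. OOP would hit $3,858.75 > $1,700, so the cap limits the traveler to $1,700 − $903 = $797. Plan pays $11,823 − $797 = $11,026.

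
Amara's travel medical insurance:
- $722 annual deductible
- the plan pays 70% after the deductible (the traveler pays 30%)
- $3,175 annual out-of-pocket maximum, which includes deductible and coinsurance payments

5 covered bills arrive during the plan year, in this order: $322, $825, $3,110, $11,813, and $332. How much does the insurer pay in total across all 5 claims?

$13,227

Bill 1, $322: all of it applies to the deductible. Cost to traveler: $322. OOP to date $322. Insurer: $322 − $322 = $0.
Bill 2, $825: $400 finishes the deductible; $425 goes to coinsurance; 30% of $425 = $127.50. Traveler owes $527.50 (running OOP $849.50). Insurer: $825 − $527.50 = $297.50.
Bill 3, $3,110: deductible met; 30% of $3,110 = $933. Traveler owes $933 (running OOP $1,782.50). Plan pays $3,110 − $933 = $2,177.
Bill 4, $11,813: 30% coinsurance on $11,813 = $3,543.90. OOP would hit $5,326.40 > $3,175, so the cap limits the traveler to $3,175 − $1,782.50 = $1,392.50. Plan pays $11,813 − $1,392.50 = $10,420.50.
Bill 5, $332: deductible met; 30% of $332 = $99.60. OOP would hit $3,274.60 > $3,175, so the cap limits the traveler to $3,175 − $3,175 = $0. Plan pays $332 − $0 = $332.
Insurer total: $0 + $297.50 + $2,177 + $10,420.50 + $332 = $13,227.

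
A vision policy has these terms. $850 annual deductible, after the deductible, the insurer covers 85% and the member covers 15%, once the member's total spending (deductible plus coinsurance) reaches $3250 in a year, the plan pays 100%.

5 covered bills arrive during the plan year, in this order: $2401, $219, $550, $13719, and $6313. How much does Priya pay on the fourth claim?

$2052

Bill 1, $2401: deductible takes $850, $1551 remains; member's 15% is $232.65. Member owes $1082.65 (running OOP $1082.65).
Bill 2, $219: deductible met; 15% of $219 = $32.85. Member owes $32.85 (running OOP $1115.50).
Bill 3, $550: 15% coinsurance on $550 = $82.50. Cost to member: $82.50. OOP to date $1198.
Bill 4, $13719: 15% coinsurance on $13719 = $2057.85. OOP would hit $3255.85 > $3250, so the cap limits the member to $3250 − $1198 = $2052.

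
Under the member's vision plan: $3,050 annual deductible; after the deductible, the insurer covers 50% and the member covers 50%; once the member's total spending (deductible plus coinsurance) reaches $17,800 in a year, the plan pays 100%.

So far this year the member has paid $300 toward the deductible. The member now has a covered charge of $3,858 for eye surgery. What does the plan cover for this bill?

$554

Remaining deductible: $3,050 − $300 = $2,750.
After the $2,750 deductible portion, $3,858 − $2,750 = $1,108 is subject to coinsurance.
Coinsurance: $1,108 × 50% = $554.
That puts the member's cost at $2,750 + $554 = $3,304 before any cap.
Year-to-date out-of-pocket becomes $300 + $3,304 = $3,604, still under the $17,800 maximum, so no cap applies.
The plan picks up $3,858 − $3,304 = $554.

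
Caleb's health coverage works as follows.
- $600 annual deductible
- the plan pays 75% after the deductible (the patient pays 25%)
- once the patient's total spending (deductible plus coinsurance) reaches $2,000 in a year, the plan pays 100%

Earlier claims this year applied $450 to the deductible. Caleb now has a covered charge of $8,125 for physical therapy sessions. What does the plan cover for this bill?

$450 of the $600 deductible is already met, leaving $150.
After the $150 deductible portion, $8,125 − $150 = $7,975 is subject to coinsurance.
25% of $7,975 = $1,993.75 falls to the patient.
Patient responsibility before any cap: $150 + $1,993.75 = $2,143.75.
That would bring total out-of-pocket to $2,593.75, past the $2,000 cap. The patient is capped at $2,000 − $450 = $1,550 on this claim.
The insurer covers the remainder: $8,125 − $1,550 = $6,575.

$6,575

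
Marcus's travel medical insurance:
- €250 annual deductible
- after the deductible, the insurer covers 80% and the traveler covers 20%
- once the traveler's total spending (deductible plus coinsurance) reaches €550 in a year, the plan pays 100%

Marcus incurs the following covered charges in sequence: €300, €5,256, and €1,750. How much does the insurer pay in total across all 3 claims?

Bill 1, €300: €250 to deductible, leaving €50; traveler's 20% is €10. Traveler owes €260 (running OOP €260). Insurer: €300 − €260 = €40.
Bill 2, €5,256: 20% coinsurance on €5,256 = €1,051.20. Adding that to €260 gives €1,311.20, past the €550 cap; traveler pays only €550 − €260 = €290. Plan pays €5,256 − €290 = €4,966.
Bill 3, €1,750: deductible met; 20% of €1,750 = €350. OOP would hit €900 > €550, so the cap limits the traveler to €550 − €550 = €0. Plan pays €1,750 − €0 = €1,750.
Insurer total: €40 + €4,966 + €1,750 = €6,756.

€6,756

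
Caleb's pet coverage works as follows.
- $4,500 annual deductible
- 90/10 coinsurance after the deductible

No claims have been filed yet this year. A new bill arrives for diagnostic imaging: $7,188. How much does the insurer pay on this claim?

$2,419.20

Deductible not yet touched, so the first $4,500 of the bill goes to the deductible.
The remaining $2,688 (= $7,188 − $4,500) moves to coinsurance.
Coinsurance: $2,688 × 10% = $268.80.
That puts the owner's cost at $4,500 + $268.80 = $4,768.80.
The plan picks up $7,188 − $4,768.80 = $2,419.20.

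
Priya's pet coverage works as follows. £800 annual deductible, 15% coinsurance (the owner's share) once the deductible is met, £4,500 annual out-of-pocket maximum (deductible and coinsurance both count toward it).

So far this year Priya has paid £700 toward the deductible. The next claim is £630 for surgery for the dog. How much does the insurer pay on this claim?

£450.50

£700 of the £800 deductible is already met, leaving £100.
After the £100 deductible portion, £630 − £100 = £530 is subject to coinsurance.
Owner's 15% share of £530 is £79.50.
Owner responsibility before any cap: £100 + £79.50 = £179.50.
Cumulative spending £700 + £179.50 = £879.50 stays under the £4,500 maximum.
Insurer pays the balance: £630 − £179.50 = £450.50.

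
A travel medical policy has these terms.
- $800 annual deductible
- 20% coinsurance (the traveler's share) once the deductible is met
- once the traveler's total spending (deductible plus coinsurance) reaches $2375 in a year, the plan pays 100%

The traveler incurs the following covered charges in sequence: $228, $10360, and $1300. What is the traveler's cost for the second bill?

$2147

Bill 1, $228: fully absorbed by the deductible. Cost to traveler: $228. OOP to date $228.
Bill 2, $10360: $572 finishes the deductible; $9788 goes to coinsurance; 20% of $9788 = $1957.60. Together that's $572 + $1957.60 = $2529.60. Adding that to $228 gives $2757.60, past the $2375 cap; traveler pays only $2375 − $228 = $2147.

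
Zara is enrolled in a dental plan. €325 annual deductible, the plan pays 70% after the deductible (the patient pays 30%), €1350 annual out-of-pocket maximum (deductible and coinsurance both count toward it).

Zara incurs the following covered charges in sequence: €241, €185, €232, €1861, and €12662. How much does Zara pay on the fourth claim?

€558.30

Claim 1 (€241): fully absorbed by the deductible. Cost to patient: €241. OOP to date €241.
Claim 2 (€185): €84 finishes the deductible; €101 goes to coinsurance; 30% of €101 = €30.30. Cost to patient: €114.30. OOP to date €355.30.
Claim 3 (€232): 30% coinsurance on €232 = €69.60. Patient owes €69.60 (running OOP €424.90).
Claim 4 (€1861): 30% coinsurance on €1861 = €558.30. Patient owes €558.30 (running OOP €983.20).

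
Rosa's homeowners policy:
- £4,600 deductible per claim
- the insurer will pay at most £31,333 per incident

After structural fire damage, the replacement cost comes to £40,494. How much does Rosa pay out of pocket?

£9,161

Less the £4,600 deductible: £40,494 − £4,600 = £35,894.
£35,894 exceeds the £31,333 limit, so the insurer pays the limit: £31,333.
The homeowner bears the rest of the original loss: £40,494 − £31,333 = £9,161.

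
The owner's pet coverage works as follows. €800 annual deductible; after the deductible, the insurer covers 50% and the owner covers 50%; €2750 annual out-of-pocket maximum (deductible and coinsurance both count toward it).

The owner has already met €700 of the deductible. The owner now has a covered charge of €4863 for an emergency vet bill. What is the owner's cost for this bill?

Remaining deductible: €800 − €700 = €100.
After the €100 deductible portion, €4863 − €100 = €4763 is subject to coinsurance.
Coinsurance: €4763 × 50% = €2381.50.
Owner responsibility before any cap: €100 + €2381.50 = €2481.50.
Year-to-date out-of-pocket would reach €700 + €2481.50 = €3181.50, above the €2750 maximum, so the owner pays only €2750 − €700 = €2050.

€2050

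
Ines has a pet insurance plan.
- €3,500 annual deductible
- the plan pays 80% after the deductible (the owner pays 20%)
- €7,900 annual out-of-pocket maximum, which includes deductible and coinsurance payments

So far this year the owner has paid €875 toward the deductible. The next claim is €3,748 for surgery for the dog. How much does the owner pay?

€2,849.60

Remaining deductible: €3,500 − €875 = €2,625.
After the €2,625 deductible portion, €3,748 − €2,625 = €1,123 is subject to coinsurance.
Owner's 20% share of €1,123 is €224.60.
So the owner owes €2,625 + €224.60 = €2,849.60 before any cap.
Year-to-date out-of-pocket becomes €875 + €2,849.60 = €3,724.60, still under the €7,900 maximum, so no cap applies.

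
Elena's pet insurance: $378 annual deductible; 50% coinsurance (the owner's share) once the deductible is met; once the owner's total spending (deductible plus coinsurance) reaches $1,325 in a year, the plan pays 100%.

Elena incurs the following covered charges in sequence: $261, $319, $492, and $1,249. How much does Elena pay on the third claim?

$246

Claim 1 ($261): fully absorbed by the deductible. Cost to owner: $261. OOP to date $261.
Claim 2 ($319): $117 finishes the deductible; $202 goes to coinsurance; 50% of $202 = $101. Owner pays $218; OOP now $479.
Claim 3 ($492): 50% coinsurance on $492 = $246. Owner owes $246 (running OOP $725).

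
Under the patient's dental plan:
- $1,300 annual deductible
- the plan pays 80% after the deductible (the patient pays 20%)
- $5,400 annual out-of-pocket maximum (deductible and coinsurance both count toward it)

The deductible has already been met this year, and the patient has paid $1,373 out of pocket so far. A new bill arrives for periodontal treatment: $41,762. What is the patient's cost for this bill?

The deductible is already satisfied, so the full bill goes to coinsurance.
20% of $41,762 = $8,352.40 falls to the patient.
That would bring total out-of-pocket to $9,725.40, past the $5,400 cap. The patient is capped at $5,400 − $1,373 = $4,027 on this claim.

$4,027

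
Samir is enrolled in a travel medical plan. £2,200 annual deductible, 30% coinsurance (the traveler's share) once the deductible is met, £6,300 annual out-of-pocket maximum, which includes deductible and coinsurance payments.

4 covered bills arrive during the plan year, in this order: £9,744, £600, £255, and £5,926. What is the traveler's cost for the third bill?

Claim 1 — £9,744: deductible takes £2,200, £7,544 remains; 30% of £7,544 = £2,263.20. Traveler pays £4,463.20; OOP now £4,463.20.
Claim 2 — £600: 30% coinsurance on £600 = £180. Traveler owes £180 (running OOP £4,643.20).
Claim 3 — £255: deductible already satisfied, so traveler's share is 30% × £255 = £76.50. Traveler pays £76.50; OOP now £4,719.70.

£76.50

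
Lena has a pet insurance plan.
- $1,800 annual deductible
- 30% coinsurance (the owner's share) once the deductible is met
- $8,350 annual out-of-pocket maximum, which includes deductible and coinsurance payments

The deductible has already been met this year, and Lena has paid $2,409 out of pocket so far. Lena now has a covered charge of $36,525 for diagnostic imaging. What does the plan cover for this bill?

$30,584

With the deductible met, the entire $36,525 is subject to coinsurance.
30% of $36,525 = $10,957.50 falls to the owner.
Year-to-date out-of-pocket would reach $2,409 + $10,957.50 = $13,366.50, above the $8,350 maximum, so the owner pays only $8,350 − $2,409 = $5,941.
The plan picks up $36,525 − $5,941 = $30,584.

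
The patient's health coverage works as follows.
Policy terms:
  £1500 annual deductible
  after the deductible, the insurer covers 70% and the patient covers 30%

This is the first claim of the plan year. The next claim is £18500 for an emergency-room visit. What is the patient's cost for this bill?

£6600

Deductible not yet touched, so the first £1500 of the bill goes to the deductible.
After the £1500 deductible portion, £18500 − £1500 = £17000 is subject to coinsurance.
Patient's 30% share of £17000 is £5100.
So the patient owes £1500 + £5100 = £6600.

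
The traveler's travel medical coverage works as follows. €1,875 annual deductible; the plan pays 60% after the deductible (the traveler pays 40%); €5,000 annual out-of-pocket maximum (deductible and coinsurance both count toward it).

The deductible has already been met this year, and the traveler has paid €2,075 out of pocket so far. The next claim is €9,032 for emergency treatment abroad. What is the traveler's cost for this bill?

With the deductible met, the entire €9,032 is subject to coinsurance.
Coinsurance: €9,032 × 40% = €3,612.80.
Year-to-date out-of-pocket would reach €2,075 + €3,612.80 = €5,687.80, above the €5,000 maximum, so the traveler pays only €5,000 − €2,075 = €2,925.

€2,925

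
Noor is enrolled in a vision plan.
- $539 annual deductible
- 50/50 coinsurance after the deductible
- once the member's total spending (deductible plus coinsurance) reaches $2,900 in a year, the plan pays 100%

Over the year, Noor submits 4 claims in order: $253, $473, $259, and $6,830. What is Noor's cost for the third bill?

Claim 1 — $253: fully absorbed by the deductible. Member pays $253; OOP now $253.
Claim 2 — $473: deductible takes $286, $187 remains; coinsurance $187 × 50% = $93.50. Member pays $379.50; OOP now $632.50.
Claim 3 — $259: deductible met; 50% of $259 = $129.50. Member pays $129.50; OOP now $762.

$129.50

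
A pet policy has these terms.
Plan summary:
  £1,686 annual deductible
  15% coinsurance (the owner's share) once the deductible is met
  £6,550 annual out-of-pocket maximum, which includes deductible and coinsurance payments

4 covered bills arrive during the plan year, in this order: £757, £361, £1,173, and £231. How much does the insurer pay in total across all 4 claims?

Bill 1, £757: entire amount goes to the deductible. Owner pays £757; OOP now £757. Plan pays £757 − £757 = £0.
Bill 2, £361: fully absorbed by the deductible. Cost to owner: £361. OOP to date £1,118. Insurer: £361 − £361 = £0.
Bill 3, £1,173: deductible takes £568, £605 remains; 15% of £605 = £90.75. Owner owes £658.75 (running OOP £1,776.75). Insurer: £1,173 − £658.75 = £514.25.
Bill 4, £231: 15% coinsurance on £231 = £34.65. Owner pays £34.65; OOP now £1,811.40. Insurer: £231 − £34.65 = £196.35.
Insurer total: £0 + £0 + £514.25 + £196.35 = £710.60.

£710.60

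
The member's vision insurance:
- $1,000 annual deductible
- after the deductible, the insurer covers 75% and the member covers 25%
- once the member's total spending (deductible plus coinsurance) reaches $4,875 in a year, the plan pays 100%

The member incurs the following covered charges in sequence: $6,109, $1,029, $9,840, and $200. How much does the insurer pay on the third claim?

$7,499.50

#1 ($6,109): $1,000 to deductible, leaving $5,109; member's 25% is $1,277.25. Cost to member: $2,277.25. OOP to date $2,277.25. Plan pays $6,109 − $2,277.25 = $3,831.75.
#2 ($1,029): deductible already satisfied, so member's share is 25% × $1,029 = $257.25. Cost to member: $257.25. OOP to date $2,534.50. Plan pays $1,029 − $257.25 = $771.75.
#3 ($9,840): 25% coinsurance on $9,840 = $2,460. Adding that to $2,534.50 gives $4,994.50, past the $4,875 cap; member pays only $4,875 − $2,534.50 = $2,340.50. Plan pays $9,840 − $2,340.50 = $7,499.50.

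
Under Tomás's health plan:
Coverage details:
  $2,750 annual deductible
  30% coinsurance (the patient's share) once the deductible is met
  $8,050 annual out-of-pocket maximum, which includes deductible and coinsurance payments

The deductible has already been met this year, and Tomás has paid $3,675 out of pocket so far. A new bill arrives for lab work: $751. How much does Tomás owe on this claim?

$225.30

The deductible is already satisfied, so the full bill goes to coinsurance.
Patient's 30% share of $751 is $225.30.
Year-to-date out-of-pocket becomes $3,675 + $225.30 = $3,900.30, still under the $8,050 maximum, so no cap applies.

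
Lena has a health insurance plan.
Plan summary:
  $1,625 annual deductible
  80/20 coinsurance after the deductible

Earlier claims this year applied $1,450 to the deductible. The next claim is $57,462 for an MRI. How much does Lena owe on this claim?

$11,632.40

Deductible still to meet: $1,625 − $1,450 = $175.
That leaves $57,462 − $175 = $57,287 for coinsurance.
20% of $57,287 = $11,457.40 falls to the patient.
That puts the patient's cost at $175 + $11,457.40 = $11,632.40.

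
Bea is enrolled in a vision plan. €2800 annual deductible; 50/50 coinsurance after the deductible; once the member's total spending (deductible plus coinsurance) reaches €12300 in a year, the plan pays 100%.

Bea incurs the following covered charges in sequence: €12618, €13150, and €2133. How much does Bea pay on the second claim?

#1 (€12618): deductible takes €2800, €9818 remains; coinsurance €9818 × 50% = €4909. Member pays €7709; OOP now €7709.
#2 (€13150): 50% coinsurance on €13150 = €6575. That would push OOP to €14284, over the €12300 cap, so member pays €12300 − €7709 = €4591.

€4591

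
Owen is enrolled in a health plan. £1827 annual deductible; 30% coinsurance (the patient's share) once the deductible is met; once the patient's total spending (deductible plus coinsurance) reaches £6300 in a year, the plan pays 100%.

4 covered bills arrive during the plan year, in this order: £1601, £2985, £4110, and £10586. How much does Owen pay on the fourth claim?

£2412.30

Claim 1 (£1601): fully absorbed by the deductible. Cost to patient: £1601. OOP to date £1601.
Claim 2 (£2985): £226 to deductible, leaving £2759; patient's 30% is £827.70. Patient pays £1053.70; OOP now £2654.70.
Claim 3 (£4110): 30% coinsurance on £4110 = £1233. Cost to patient: £1233. OOP to date £3887.70.
Claim 4 (£10586): deductible met; 30% of £10586 = £3175.80. Adding that to £3887.70 gives £7063.50, past the £6300 cap; patient pays only £6300 − £3887.70 = £2412.30.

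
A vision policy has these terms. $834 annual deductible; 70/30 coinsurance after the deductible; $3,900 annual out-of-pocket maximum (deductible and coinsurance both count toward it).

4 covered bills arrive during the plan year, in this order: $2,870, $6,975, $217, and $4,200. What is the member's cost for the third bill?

Claim 1 ($2,870): deductible takes $834, $2,036 remains; 30% of $2,036 = $610.80. Member owes $1,444.80 (running OOP $1,444.80).
Claim 2 ($6,975): 30% coinsurance on $6,975 = $2,092.50. Member owes $2,092.50 (running OOP $3,537.30).
Claim 3 ($217): 30% coinsurance on $217 = $65.10. Cost to member: $65.10. OOP to date $3,602.40.

$65.10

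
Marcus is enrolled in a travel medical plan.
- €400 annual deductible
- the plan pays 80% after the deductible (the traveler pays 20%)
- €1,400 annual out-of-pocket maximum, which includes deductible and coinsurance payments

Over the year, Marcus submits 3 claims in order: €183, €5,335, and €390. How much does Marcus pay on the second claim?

Claim 1 (€183): fully absorbed by the deductible. Cost to traveler: €183. OOP to date €183.
Claim 2 (€5,335): deductible takes €217, €5,118 remains; coinsurance €5,118 × 20% = €1,023.60. Claim cost before the cap: €217 + €1,023.60 = €1,240.60. OOP would hit €1,423.60 > €1,400, so the cap limits the traveler to €1,400 − €183 = €1,217.

€1,217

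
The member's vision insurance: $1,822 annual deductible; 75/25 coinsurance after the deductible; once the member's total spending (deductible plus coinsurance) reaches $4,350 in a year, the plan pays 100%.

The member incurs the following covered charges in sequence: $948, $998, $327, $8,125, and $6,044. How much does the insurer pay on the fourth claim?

Claim 1 ($948): fully absorbed by the deductible. Cost to member: $948. OOP to date $948. Insurer: $948 − $948 = $0.
Claim 2 ($998): $874 finishes the deductible; $124 goes to coinsurance; coinsurance $124 × 25% = $31. Cost to member: $905. OOP to date $1,853. Insurer: $998 − $905 = $93.
Claim 3 ($327): deductible already satisfied, so member's share is 25% × $327 = $81.75. Member pays $81.75; OOP now $1,934.75. Plan pays $327 − $81.75 = $245.25.
Claim 4 ($8,125): deductible already satisfied, so member's share is 25% × $8,125 = $2,031.25. Cost to member: $2,031.25. OOP to date $3,966. Plan pays $8,125 − $2,031.25 = $6,093.75.

$6,093.75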